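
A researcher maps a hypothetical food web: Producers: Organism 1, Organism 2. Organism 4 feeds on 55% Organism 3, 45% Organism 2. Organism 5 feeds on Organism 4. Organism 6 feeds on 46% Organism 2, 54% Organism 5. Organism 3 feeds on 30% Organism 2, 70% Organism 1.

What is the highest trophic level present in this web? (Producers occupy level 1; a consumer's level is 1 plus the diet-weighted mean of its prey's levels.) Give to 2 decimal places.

3.55

Organism 3: 1 + (0.3×1 + 0.7×1) = 2
Organism 4: 1 + (0.55×2 + 0.45×1) = 2.55
Organism 5: 1 + 2.55 = 3.55
Organism 6: 1 + (0.46×1 + 0.54×3.55) = 3.377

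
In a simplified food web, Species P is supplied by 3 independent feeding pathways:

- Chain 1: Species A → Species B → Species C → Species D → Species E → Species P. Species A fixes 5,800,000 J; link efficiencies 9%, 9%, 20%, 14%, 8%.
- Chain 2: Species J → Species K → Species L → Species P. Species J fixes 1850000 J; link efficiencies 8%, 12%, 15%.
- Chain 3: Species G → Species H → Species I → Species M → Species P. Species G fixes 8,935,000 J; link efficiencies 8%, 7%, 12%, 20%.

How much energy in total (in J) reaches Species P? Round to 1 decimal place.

Chain 1: 5800000 × 0.09 × 0.09 × 0.2 × 0.14 × 0.08 = 105.2352 J
Chain 2: 1850000 × 0.08 × 0.12 × 0.15 = 2664 J
Chain 3: 8935000 × 0.08 × 0.07 × 0.12 × 0.2 = 1200.864 J
Total at Species P: 105.2352 + 2664 + 1200.864 = 3970.0992 J

3970.1 J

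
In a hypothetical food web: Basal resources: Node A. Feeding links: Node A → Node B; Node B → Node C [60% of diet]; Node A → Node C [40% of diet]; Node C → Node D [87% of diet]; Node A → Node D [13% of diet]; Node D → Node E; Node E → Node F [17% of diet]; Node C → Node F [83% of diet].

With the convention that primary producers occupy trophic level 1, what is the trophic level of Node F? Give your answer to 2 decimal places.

Node B: 1 + 1 = 2
Node C: 1 + (0.6×2 + 0.4×1) = 2.6
Node D: 1 + (0.87×2.6 + 0.13×1) = 3.392
Node E: 1 + 3.392 = 4.392
Node F: 1 + (0.17×4.392 + 0.83×2.6) = 3.90464

3.90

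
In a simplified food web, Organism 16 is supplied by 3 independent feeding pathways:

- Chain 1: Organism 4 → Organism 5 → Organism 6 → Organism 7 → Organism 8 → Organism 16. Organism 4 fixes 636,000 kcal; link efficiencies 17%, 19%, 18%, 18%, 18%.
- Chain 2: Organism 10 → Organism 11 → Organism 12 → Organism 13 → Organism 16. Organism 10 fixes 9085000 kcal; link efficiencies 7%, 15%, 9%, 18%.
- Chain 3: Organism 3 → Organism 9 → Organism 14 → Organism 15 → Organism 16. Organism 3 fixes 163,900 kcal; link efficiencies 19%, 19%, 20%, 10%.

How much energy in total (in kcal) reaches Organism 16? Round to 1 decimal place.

1783.5 kcal

Chain 1: 636000 × 0.17 × 0.19 × 0.18 × 0.18 × 0.18 = 119.8056096 kcal
Chain 2: 9085000 × 0.07 × 0.15 × 0.09 × 0.18 = 1545.3585 kcal
Chain 3: 163900 × 0.19 × 0.19 × 0.2 × 0.1 = 118.3358 kcal
Total at Organism 16: 119.8056096 + 1545.3585 + 118.3358 = 1783.4999096 kcal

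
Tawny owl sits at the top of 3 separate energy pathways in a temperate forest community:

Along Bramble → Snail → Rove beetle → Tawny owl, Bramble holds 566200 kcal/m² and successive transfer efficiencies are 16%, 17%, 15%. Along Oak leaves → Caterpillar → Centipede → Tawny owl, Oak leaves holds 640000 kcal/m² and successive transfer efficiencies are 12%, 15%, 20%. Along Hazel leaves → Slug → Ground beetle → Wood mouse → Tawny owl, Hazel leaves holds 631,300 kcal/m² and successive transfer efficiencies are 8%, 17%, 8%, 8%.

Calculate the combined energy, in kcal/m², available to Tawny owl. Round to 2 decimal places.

4669.04 kcal/m²

Via Bramble: 566200 × 0.16 × 0.17 × 0.15 = 2310.096 kcal/m²
Via Oak leaves: 640000 × 0.12 × 0.15 × 0.2 = 2304 kcal/m²
Via Hazel leaves: 631300 × 0.08 × 0.17 × 0.08 × 0.08 = 54.948352 kcal/m²
Total at Tawny owl: 2310.096 + 2304 + 54.948352 = 4669.044352 kcal/m²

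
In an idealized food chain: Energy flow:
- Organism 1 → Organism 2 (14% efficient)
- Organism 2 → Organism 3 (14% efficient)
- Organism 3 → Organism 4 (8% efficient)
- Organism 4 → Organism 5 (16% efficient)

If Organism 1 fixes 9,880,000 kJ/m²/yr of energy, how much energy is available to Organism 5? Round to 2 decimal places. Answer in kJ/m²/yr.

Organism 2: 9880000 × 0.14 = 1383200 kJ/m²/yr
Organism 3: 1383200 × 0.14 = 193648 kJ/m²/yr
Organism 4: 193648 × 0.08 = 15491.84 kJ/m²/yr
Organism 5: 15491.84 × 0.16 = 2478.6944 kJ/m²/yr

2478.69 kJ/m²/yr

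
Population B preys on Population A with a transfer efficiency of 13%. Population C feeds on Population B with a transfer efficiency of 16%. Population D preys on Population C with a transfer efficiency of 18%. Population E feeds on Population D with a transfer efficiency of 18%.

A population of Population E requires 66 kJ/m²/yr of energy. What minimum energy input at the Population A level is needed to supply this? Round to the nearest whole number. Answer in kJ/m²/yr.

97934 kJ/m²/yr

Cumulative transfer efficiency: 0.13 × 0.16 × 0.18 × 0.18 = 0.00067392
Population A energy = 66 / 0.00067392 = 97934 kJ/m²/yr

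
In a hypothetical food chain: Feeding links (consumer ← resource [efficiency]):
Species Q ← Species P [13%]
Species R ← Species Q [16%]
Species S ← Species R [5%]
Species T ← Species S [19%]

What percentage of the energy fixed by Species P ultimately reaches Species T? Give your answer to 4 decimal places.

Product of link efficiencies: 0.13 × 0.16 × 0.05 × 0.19 = 0.0001976
As a percentage: 0.0001976 × 100 = 0.0198%

0.0198%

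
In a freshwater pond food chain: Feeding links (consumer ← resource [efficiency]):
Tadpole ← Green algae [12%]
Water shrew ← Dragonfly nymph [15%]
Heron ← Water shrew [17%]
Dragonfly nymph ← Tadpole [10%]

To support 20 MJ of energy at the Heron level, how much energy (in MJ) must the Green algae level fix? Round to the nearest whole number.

Cumulative transfer efficiency: 0.12 × 0.1 × 0.15 × 0.17 = 0.000306
Green algae energy = 20 / 0.000306 = 65359 MJ

65359 MJ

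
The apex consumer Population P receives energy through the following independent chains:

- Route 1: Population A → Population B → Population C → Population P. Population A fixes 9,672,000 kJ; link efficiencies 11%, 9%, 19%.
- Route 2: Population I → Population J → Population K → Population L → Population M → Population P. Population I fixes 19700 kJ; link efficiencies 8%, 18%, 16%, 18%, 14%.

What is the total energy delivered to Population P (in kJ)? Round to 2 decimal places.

Route 1: 9672000 × 0.11 × 0.09 × 0.19 = 18193.032 kJ
Route 2: 19700 × 0.08 × 0.18 × 0.16 × 0.18 × 0.14 = 1.14379776 kJ
Total at Population P: 18193.032 + 1.14379776 = 18194.17579776 kJ

18194.18 kJ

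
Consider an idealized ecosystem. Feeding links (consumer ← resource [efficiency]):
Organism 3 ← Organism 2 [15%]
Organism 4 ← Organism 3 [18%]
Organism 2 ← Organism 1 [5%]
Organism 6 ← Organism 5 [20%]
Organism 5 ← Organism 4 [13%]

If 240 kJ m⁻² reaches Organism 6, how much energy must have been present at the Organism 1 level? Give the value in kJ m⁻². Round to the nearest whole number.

Cumulative transfer efficiency: 0.05 × 0.15 × 0.18 × 0.13 × 0.2 = 0.0000351
Organism 1 energy = 240 / 0.0000351 = 6837607 kJ m⁻²

6837607 kJ m⁻²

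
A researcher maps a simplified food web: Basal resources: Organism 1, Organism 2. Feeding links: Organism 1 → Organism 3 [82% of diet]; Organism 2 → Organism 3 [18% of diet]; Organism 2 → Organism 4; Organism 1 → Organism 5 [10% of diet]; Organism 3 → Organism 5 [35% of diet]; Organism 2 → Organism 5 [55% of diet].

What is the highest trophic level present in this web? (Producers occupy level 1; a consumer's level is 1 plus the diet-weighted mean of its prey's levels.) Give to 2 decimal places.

Organism 3: 1 + (0.82×1 + 0.18×1) = 2
Organism 4: 1 + 1 = 2
Organism 5: 1 + (0.1×1 + 0.35×2 + 0.55×1) = 2.35

2.35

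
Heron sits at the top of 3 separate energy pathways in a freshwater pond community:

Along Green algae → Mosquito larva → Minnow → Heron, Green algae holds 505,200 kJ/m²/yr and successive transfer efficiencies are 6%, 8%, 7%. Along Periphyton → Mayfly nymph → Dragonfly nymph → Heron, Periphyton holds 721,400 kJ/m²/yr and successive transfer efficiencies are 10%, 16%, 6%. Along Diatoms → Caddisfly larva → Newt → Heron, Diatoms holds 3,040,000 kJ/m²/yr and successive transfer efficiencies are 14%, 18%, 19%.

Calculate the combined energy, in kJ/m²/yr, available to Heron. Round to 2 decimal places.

15417.81 kJ/m²/yr

Via Green algae: 505200 × 0.06 × 0.08 × 0.07 = 169.7472 kJ/m²/yr
Via Periphyton: 721400 × 0.1 × 0.16 × 0.06 = 692.544 kJ/m²/yr
Via Diatoms: 3040000 × 0.14 × 0.18 × 0.19 = 14555.52 kJ/m²/yr
Total at Heron: 169.7472 + 692.544 + 14555.52 = 15417.8112 kJ/m²/yr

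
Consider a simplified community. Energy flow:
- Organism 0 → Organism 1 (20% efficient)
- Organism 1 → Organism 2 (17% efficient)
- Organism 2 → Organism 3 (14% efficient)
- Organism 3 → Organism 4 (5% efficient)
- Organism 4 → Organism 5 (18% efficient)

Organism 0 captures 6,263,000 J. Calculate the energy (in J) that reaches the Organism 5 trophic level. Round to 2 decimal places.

268.31 J

Organism 1: 6263000 × 0.2 = 1252600 J
Organism 2: 1252600 × 0.17 = 212942 J
Organism 3: 212942 × 0.14 = 29811.88 J
Organism 4: 29811.88 × 0.05 = 1490.594 J
Organism 5: 1490.594 × 0.18 = 268.30692 J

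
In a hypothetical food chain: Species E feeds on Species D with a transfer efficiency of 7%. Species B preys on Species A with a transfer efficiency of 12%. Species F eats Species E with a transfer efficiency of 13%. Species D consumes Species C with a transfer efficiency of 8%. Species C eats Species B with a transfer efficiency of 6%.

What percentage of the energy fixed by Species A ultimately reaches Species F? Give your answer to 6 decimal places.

Product of link efficiencies: 0.12 × 0.06 × 0.08 × 0.07 × 0.13 = 0.0000052416
As a percentage: 0.0000052416 × 100 = 0.000524%

0.000524%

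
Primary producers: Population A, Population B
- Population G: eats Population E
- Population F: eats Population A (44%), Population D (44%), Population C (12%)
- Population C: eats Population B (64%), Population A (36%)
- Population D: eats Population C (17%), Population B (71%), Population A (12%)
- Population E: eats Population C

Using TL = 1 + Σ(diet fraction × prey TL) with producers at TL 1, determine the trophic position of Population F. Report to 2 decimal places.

Population C: 1 + (0.64×1 + 0.36×1) = 2
Population D: 1 + (0.17×2 + 0.71×1 + 0.12×1) = 2.17
Population E: 1 + 2 = 3
Population F: 1 + (0.44×1 + 0.44×2.17 + 0.12×2) = 2.6348
Population G: 1 + 3 = 4

2.63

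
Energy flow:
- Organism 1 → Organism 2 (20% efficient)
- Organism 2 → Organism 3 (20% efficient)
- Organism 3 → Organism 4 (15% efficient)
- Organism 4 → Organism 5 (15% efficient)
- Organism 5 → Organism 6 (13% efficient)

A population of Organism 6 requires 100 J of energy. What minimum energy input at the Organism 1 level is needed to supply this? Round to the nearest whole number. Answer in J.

854701 J

Cumulative transfer efficiency: 0.2 × 0.2 × 0.15 × 0.15 × 0.13 = 0.000117
Organism 1 energy = 100 / 0.000117 = 854701 J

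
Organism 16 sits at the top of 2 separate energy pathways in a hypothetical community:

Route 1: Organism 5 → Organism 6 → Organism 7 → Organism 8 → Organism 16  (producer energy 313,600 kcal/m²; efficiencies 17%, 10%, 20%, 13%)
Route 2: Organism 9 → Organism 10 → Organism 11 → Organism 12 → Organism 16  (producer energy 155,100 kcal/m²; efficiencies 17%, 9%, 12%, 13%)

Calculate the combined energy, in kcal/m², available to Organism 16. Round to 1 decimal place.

Route 1: 313600 × 0.17 × 0.1 × 0.2 × 0.13 = 138.6112 kcal/m²
Route 2: 155100 × 0.17 × 0.09 × 0.12 × 0.13 = 37.019268 kcal/m²
Total at Organism 16: 138.6112 + 37.019268 = 175.630468 kcal/m²

175.6 kcal/m²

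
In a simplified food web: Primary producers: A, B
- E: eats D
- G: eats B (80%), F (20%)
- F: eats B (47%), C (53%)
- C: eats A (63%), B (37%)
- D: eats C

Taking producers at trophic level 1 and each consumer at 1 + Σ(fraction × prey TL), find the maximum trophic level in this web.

4

C: 1 + (0.63×1 + 0.37×1) = 2
D: 1 + 2 = 3
E: 1 + 3 = 4
F: 1 + (0.47×1 + 0.53×2) = 2.53
G: 1 + (0.8×1 + 0.2×2.53) = 2.306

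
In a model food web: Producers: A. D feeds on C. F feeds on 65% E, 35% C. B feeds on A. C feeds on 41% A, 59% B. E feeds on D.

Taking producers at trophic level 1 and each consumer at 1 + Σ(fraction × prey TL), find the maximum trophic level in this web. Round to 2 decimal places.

B: 1 + 1 = 2
C: 1 + (0.41×1 + 0.59×2) = 2.59
D: 1 + 2.59 = 3.59
E: 1 + 3.59 = 4.59
F: 1 + (0.65×4.59 + 0.35×2.59) = 4.89

4.89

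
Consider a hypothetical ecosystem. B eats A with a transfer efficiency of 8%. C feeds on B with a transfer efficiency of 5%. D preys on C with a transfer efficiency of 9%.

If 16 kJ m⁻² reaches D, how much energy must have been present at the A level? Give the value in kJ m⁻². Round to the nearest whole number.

Cumulative transfer efficiency: 0.08 × 0.05 × 0.09 = 0.00036
A energy = 16 / 0.00036 = 44444 kJ m⁻²

44444 kJ m⁻²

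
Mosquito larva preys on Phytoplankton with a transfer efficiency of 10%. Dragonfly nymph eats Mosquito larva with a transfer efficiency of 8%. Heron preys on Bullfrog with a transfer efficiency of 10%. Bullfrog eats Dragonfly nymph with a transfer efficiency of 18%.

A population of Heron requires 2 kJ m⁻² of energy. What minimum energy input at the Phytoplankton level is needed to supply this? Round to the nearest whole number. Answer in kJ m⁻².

13889 kJ m⁻²

Cumulative transfer efficiency: 0.1 × 0.08 × 0.18 × 0.1 = 0.000144
Phytoplankton energy = 2 / 0.000144 = 13889 kJ m⁻²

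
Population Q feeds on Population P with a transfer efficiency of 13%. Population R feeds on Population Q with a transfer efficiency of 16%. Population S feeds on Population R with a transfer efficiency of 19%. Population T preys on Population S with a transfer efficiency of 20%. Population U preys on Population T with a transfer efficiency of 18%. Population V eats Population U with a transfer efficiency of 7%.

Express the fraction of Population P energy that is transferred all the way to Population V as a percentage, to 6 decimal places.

0.000996%

Product of link efficiencies: 0.13 × 0.16 × 0.19 × 0.2 × 0.18 × 0.07 = 0.00000995904
As a percentage: 0.00000995904 × 100 = 0.000996%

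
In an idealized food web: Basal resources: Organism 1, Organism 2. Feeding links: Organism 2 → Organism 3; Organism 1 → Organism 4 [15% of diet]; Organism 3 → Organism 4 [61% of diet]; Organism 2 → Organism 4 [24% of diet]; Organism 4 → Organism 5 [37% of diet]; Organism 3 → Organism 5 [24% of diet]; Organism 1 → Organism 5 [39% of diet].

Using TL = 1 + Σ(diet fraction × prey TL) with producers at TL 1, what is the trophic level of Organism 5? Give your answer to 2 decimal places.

2.84

Organism 3: 1 + 1 = 2
Organism 4: 1 + (0.15×1 + 0.61×2 + 0.24×1) = 2.61
Organism 5: 1 + (0.37×2.61 + 0.24×2 + 0.39×1) = 2.8357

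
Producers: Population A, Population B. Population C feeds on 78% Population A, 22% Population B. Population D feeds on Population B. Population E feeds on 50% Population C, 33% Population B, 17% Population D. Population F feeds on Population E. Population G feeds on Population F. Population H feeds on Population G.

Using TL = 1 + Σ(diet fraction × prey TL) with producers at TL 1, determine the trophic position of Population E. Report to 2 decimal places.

Population C: 1 + (0.78×1 + 0.22×1) = 2
Population D: 1 + 1 = 2
Population E: 1 + (0.5×2 + 0.33×1 + 0.17×2) = 2.67
Population F: 1 + 2.67 = 3.67
Population G: 1 + 3.67 = 4.67
Population H: 1 + 4.67 = 5.67

2.67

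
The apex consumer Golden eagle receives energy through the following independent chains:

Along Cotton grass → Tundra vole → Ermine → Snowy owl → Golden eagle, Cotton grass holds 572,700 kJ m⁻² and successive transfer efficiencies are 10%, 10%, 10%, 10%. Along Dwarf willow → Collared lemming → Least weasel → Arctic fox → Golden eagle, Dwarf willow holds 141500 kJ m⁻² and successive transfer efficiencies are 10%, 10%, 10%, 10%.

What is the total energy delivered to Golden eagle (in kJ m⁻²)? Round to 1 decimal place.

Via Cotton grass: 572700 × 0.1 × 0.1 × 0.1 × 0.1 = 57.27 kJ m⁻²
Via Dwarf willow: 141500 × 0.1 × 0.1 × 0.1 × 0.1 = 14.15 kJ m⁻²
Total at Golden eagle: 57.27 + 14.15 = 71.42 kJ m⁻²

71.4 kJ m⁻²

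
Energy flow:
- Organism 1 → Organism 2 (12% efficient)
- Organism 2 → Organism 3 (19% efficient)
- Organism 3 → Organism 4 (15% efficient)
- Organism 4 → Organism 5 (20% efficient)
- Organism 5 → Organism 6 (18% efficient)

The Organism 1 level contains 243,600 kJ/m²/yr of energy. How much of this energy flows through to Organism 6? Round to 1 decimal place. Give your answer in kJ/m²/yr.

30.0 kJ/m²/yr

Organism 2: 243600 × 0.12 = 29232 kJ/m²/yr
Organism 3: 29232 × 0.19 = 5554.08 kJ/m²/yr
Organism 4: 5554.08 × 0.15 = 833.112 kJ/m²/yr
Organism 5: 833.112 × 0.2 = 166.6224 kJ/m²/yr
Organism 6: 166.6224 × 0.18 = 29.992032 kJ/m²/yr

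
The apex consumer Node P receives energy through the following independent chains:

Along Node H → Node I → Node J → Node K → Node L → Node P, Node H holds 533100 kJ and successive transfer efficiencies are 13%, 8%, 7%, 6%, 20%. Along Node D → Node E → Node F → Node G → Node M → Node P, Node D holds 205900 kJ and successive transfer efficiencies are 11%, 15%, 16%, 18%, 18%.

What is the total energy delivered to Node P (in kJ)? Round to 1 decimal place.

22.3 kJ

Via Node H: 533100 × 0.13 × 0.08 × 0.07 × 0.06 × 0.2 = 4.6571616 kJ
Via Node D: 205900 × 0.11 × 0.15 × 0.16 × 0.18 × 0.18 = 17.6118624 kJ
Total at Node P: 4.6571616 + 17.6118624 = 22.269024 kJ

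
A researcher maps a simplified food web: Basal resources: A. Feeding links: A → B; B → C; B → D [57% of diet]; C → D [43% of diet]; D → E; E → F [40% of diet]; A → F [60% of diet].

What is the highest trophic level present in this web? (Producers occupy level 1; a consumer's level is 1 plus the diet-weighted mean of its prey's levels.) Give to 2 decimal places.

4.43

B: 1 + 1 = 2
C: 1 + 2 = 3
D: 1 + (0.57×2 + 0.43×3) = 3.43
E: 1 + 3.43 = 4.43
F: 1 + (0.4×4.43 + 0.6×1) = 3.372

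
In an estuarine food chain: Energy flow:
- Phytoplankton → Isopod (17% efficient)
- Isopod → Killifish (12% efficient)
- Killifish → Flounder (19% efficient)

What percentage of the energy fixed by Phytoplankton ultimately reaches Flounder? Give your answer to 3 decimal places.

0.388%

Product of link efficiencies: 0.17 × 0.12 × 0.19 = 0.003876
As a percentage: 0.003876 × 100 = 0.388%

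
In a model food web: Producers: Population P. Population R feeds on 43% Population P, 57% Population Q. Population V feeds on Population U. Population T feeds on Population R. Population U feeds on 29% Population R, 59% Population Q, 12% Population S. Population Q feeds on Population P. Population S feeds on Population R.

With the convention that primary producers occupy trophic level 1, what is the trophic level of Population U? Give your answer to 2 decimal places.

3.35

Population Q: 1 + 1 = 2
Population R: 1 + (0.43×1 + 0.57×2) = 2.57
Population S: 1 + 2.57 = 3.57
Population T: 1 + 2.57 = 3.57
Population U: 1 + (0.29×2.57 + 0.59×2 + 0.12×3.57) = 3.3537
Population V: 1 + 3.3537 = 4.3537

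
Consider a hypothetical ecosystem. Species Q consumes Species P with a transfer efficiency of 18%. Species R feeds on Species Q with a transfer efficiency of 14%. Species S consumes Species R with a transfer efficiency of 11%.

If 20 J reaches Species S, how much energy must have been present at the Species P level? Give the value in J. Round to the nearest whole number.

7215 J

Cumulative transfer efficiency: 0.18 × 0.14 × 0.11 = 0.002772
Species P energy = 20 / 0.002772 = 7215 J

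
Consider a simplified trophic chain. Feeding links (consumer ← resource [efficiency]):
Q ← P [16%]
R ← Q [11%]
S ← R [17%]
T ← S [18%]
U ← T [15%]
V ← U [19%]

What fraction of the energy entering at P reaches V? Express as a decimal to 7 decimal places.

Product of link efficiencies: 0.16 × 0.11 × 0.17 × 0.18 × 0.15 × 0.19 = 0.00001534896

0.0000153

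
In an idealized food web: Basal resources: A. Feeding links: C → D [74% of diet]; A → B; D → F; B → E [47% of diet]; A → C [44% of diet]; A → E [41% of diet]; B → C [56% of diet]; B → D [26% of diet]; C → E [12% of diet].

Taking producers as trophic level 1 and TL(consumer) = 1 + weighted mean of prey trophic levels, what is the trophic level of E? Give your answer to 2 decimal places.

B: 1 + 1 = 2
C: 1 + (0.56×2 + 0.44×1) = 2.56
D: 1 + (0.26×2 + 0.74×2.56) = 3.4144
E: 1 + (0.12×2.56 + 0.47×2 + 0.41×1) = 2.6572
F: 1 + 3.4144 = 4.4144

2.66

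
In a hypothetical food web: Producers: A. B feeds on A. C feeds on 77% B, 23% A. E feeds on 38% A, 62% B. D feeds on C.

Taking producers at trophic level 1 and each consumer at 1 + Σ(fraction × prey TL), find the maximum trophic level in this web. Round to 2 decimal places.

3.77

B: 1 + 1 = 2
C: 1 + (0.77×2 + 0.23×1) = 2.77
D: 1 + 2.77 = 3.77
E: 1 + (0.38×1 + 0.62×2) = 2.62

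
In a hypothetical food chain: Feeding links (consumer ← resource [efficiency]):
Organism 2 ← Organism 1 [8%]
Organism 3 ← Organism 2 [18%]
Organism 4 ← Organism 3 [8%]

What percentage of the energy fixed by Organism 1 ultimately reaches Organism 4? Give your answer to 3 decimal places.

0.115%

Product of link efficiencies: 0.08 × 0.18 × 0.08 = 0.001152
As a percentage: 0.001152 × 100 = 0.115%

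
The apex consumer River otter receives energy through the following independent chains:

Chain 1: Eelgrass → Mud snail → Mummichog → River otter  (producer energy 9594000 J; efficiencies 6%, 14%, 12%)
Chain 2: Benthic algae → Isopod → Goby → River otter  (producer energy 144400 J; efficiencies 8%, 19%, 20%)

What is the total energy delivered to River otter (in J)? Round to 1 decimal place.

10109.7 J

Chain 1: 9594000 × 0.06 × 0.14 × 0.12 = 9670.752 J
Chain 2: 144400 × 0.08 × 0.19 × 0.2 = 438.976 J
Total at River otter: 9670.752 + 438.976 = 10109.728 J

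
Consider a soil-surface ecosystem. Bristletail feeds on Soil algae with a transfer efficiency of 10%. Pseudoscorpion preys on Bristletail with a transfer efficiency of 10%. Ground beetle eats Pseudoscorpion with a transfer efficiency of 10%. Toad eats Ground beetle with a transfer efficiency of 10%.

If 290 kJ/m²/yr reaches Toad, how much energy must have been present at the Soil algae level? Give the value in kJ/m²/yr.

Cumulative transfer efficiency: 0.1 × 0.1 × 0.1 × 0.1 = 0.0001
Soil algae energy = 290 / 0.0001 = 2900000 kJ/m²/yr

2900000 kJ/m²/yr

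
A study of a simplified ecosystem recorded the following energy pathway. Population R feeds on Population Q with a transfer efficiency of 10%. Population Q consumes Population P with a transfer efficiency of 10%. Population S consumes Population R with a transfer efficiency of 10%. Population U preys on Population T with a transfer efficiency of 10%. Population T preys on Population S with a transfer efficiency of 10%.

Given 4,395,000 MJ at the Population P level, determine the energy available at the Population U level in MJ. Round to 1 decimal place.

44.0 MJ

Population Q: 4395000 × 0.1 = 439500 MJ
Population R: 439500 × 0.1 = 43950 MJ
Population S: 43950 × 0.1 = 4395 MJ
Population T: 4395 × 0.1 = 439.5 MJ
Population U: 439.5 × 0.1 = 43.95 MJ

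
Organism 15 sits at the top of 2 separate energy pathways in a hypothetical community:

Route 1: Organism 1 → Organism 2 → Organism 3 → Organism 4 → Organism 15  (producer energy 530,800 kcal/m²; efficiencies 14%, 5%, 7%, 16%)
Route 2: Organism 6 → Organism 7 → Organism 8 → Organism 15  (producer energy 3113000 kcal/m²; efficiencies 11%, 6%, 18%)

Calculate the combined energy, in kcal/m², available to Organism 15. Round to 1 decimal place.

3739.9 kcal/m²

Route 1: 530800 × 0.14 × 0.05 × 0.07 × 0.16 = 41.61472 kcal/m²
Route 2: 3113000 × 0.11 × 0.06 × 0.18 = 3698.244 kcal/m²
Total at Organism 15: 41.61472 + 3698.244 = 3739.85872 kcal/m²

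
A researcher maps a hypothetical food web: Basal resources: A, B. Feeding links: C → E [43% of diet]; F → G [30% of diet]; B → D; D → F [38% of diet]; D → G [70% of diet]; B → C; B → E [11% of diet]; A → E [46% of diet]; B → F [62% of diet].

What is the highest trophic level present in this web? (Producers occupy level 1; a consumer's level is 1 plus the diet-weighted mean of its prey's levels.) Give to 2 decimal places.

3.11

C: 1 + 1 = 2
D: 1 + 1 = 2
E: 1 + (0.46×1 + 0.43×2 + 0.11×1) = 2.43
F: 1 + (0.38×2 + 0.62×1) = 2.38
G: 1 + (0.7×2 + 0.3×2.38) = 3.114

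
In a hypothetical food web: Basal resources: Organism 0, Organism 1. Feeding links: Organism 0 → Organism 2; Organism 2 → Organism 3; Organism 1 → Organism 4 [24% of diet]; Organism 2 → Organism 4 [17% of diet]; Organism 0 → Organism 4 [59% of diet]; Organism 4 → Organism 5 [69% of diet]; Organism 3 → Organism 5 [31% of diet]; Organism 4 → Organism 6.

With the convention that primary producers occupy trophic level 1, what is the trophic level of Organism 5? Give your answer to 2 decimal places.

3.43

Organism 2: 1 + 1 = 2
Organism 3: 1 + 2 = 3
Organism 4: 1 + (0.24×1 + 0.17×2 + 0.59×1) = 2.17
Organism 5: 1 + (0.69×2.17 + 0.31×3) = 3.4273
Organism 6: 1 + 2.17 = 3.17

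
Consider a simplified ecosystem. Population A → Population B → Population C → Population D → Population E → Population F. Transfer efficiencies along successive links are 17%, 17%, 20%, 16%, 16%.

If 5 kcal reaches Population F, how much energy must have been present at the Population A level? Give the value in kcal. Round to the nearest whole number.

33791 kcal

Cumulative transfer efficiency: 0.17 × 0.17 × 0.2 × 0.16 × 0.16 = 0.000147968
Population A energy = 5 / 0.000147968 = 33791 kcal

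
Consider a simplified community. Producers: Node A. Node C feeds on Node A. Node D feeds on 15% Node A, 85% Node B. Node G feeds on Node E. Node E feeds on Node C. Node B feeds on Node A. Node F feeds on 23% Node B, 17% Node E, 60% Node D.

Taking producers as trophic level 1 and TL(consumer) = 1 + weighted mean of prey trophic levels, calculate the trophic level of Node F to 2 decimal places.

Node B: 1 + 1 = 2
Node C: 1 + 1 = 2
Node D: 1 + (0.15×1 + 0.85×2) = 2.85
Node E: 1 + 2 = 3
Node F: 1 + (0.23×2 + 0.17×3 + 0.6×2.85) = 3.68
Node G: 1 + 3 = 4

3.68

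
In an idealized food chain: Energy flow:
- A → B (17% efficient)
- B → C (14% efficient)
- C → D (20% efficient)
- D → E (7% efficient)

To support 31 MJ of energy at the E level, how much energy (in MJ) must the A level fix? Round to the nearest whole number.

93037 MJ

Cumulative transfer efficiency: 0.17 × 0.14 × 0.2 × 0.07 = 0.0003332
A energy = 31 / 0.0003332 = 93037 MJ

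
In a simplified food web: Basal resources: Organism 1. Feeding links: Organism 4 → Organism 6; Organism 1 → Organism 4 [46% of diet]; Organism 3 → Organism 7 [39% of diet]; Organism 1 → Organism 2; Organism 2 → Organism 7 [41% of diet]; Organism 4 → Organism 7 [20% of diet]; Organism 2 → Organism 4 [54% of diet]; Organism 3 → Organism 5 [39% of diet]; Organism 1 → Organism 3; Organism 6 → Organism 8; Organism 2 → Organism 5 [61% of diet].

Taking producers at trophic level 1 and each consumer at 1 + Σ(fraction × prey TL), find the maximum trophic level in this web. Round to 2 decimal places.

Organism 2: 1 + 1 = 2
Organism 3: 1 + 1 = 2
Organism 4: 1 + (0.54×2 + 0.46×1) = 2.54
Organism 5: 1 + (0.39×2 + 0.61×2) = 3
Organism 6: 1 + 2.54 = 3.54
Organism 7: 1 + (0.41×2 + 0.39×2 + 0.2×2.54) = 3.108
Organism 8: 1 + 3.54 = 4.54

4.54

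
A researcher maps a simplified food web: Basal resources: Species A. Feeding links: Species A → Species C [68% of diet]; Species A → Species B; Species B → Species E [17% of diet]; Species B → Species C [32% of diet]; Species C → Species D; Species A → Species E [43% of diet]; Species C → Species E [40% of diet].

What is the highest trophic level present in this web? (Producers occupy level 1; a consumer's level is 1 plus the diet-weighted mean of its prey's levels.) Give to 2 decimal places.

Species B: 1 + 1 = 2
Species C: 1 + (0.32×2 + 0.68×1) = 2.32
Species D: 1 + 2.32 = 3.32
Species E: 1 + (0.43×1 + 0.17×2 + 0.4×2.32) = 2.698

3.32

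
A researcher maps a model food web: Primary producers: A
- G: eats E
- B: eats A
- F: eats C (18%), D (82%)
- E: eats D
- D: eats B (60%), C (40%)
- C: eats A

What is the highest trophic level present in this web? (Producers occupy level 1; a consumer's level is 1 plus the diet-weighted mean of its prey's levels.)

5

B: 1 + 1 = 2
C: 1 + 1 = 2
D: 1 + (0.6×2 + 0.4×2) = 3
E: 1 + 3 = 4
F: 1 + (0.18×2 + 0.82×3) = 3.82
G: 1 + 4 = 5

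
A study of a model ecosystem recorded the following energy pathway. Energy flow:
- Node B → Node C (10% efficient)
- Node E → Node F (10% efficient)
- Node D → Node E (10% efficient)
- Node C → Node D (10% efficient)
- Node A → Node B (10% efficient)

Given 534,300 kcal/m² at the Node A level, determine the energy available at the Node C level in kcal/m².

5343 kcal/m²

Node B: 534300 × 0.1 = 53430 kcal/m²
Node C: 53430 × 0.1 = 5343 kcal/m²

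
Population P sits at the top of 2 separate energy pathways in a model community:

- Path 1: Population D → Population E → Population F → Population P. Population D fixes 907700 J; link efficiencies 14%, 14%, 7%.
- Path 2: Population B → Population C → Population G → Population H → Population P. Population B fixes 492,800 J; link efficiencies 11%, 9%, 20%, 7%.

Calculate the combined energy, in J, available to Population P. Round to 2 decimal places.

Path 1: 907700 × 0.14 × 0.14 × 0.07 = 1245.3644 J
Path 2: 492800 × 0.11 × 0.09 × 0.2 × 0.07 = 68.30208 J
Total at Population P: 1245.3644 + 68.30208 = 1313.66648 J

1313.67 J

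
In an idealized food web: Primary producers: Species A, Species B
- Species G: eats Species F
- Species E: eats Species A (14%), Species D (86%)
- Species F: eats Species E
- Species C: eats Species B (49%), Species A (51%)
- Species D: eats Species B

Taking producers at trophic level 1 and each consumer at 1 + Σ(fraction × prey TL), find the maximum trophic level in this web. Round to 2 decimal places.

Species C: 1 + (0.49×1 + 0.51×1) = 2
Species D: 1 + 1 = 2
Species E: 1 + (0.14×1 + 0.86×2) = 2.86
Species F: 1 + 2.86 = 3.86
Species G: 1 + 3.86 = 4.86

4.86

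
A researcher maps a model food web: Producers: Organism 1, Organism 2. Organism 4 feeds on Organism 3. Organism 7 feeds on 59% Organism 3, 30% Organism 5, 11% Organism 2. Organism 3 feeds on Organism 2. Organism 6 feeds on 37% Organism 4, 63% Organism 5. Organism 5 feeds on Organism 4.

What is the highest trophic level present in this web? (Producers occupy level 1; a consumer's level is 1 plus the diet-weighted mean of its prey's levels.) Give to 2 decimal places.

4.63

Organism 3: 1 + 1 = 2
Organism 4: 1 + 2 = 3
Organism 5: 1 + 3 = 4
Organism 6: 1 + (0.37×3 + 0.63×4) = 4.63
Organism 7: 1 + (0.59×2 + 0.3×4 + 0.11×1) = 3.49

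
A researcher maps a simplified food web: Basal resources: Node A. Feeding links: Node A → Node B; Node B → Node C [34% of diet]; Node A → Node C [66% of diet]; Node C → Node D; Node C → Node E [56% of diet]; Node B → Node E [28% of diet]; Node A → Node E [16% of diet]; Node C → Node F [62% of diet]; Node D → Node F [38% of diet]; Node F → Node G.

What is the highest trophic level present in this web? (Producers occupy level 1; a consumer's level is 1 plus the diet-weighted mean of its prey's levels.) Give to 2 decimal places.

Node B: 1 + 1 = 2
Node C: 1 + (0.34×2 + 0.66×1) = 2.34
Node D: 1 + 2.34 = 3.34
Node E: 1 + (0.56×2.34 + 0.28×2 + 0.16×1) = 3.0304
Node F: 1 + (0.62×2.34 + 0.38×3.34) = 3.72
Node G: 1 + 3.72 = 4.72

4.72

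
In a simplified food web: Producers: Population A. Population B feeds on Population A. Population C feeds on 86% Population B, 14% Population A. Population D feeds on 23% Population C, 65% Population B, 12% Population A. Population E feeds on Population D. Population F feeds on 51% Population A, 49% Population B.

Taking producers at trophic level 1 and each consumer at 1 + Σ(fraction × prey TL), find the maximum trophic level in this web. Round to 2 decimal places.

Population B: 1 + 1 = 2
Population C: 1 + (0.86×2 + 0.14×1) = 2.86
Population D: 1 + (0.23×2.86 + 0.65×2 + 0.12×1) = 3.0778
Population E: 1 + 3.0778 = 4.0778
Population F: 1 + (0.51×1 + 0.49×2) = 2.49

4.08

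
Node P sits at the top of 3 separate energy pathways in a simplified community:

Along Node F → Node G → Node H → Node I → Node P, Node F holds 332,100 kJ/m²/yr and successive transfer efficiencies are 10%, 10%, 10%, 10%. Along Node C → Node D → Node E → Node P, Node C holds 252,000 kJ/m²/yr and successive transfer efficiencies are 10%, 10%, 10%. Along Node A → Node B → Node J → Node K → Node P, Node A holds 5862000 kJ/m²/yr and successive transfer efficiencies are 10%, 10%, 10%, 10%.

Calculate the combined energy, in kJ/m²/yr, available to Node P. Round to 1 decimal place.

871.4 kJ/m²/yr

Via Node F: 332100 × 0.1 × 0.1 × 0.1 × 0.1 = 33.21 kJ/m²/yr
Via Node C: 252000 × 0.1 × 0.1 × 0.1 = 252 kJ/m²/yr
Via Node A: 5862000 × 0.1 × 0.1 × 0.1 × 0.1 = 586.2 kJ/m²/yr
Total at Node P: 33.21 + 252 + 586.2 = 871.41 kJ/m²/yr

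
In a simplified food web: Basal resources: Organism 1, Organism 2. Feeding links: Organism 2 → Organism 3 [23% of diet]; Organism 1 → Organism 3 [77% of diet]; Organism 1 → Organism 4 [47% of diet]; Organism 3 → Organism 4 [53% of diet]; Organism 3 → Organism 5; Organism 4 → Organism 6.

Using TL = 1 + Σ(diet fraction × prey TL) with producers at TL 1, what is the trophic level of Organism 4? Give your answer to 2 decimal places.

Organism 3: 1 + (0.23×1 + 0.77×1) = 2
Organism 4: 1 + (0.47×1 + 0.53×2) = 2.53
Organism 5: 1 + 2 = 3
Organism 6: 1 + 2.53 = 3.53

2.53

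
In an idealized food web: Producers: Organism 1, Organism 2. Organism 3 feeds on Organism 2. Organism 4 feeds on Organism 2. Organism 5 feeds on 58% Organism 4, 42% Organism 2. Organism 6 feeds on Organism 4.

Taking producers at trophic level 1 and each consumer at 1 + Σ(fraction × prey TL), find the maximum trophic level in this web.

3

Organism 3: 1 + 1 = 2
Organism 4: 1 + 1 = 2
Organism 5: 1 + (0.58×2 + 0.42×1) = 2.58
Organism 6: 1 + 2 = 3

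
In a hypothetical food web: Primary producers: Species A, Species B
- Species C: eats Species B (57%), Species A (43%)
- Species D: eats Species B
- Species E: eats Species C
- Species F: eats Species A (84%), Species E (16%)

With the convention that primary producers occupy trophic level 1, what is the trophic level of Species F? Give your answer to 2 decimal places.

Species C: 1 + (0.57×1 + 0.43×1) = 2
Species D: 1 + 1 = 2
Species E: 1 + 2 = 3
Species F: 1 + (0.84×1 + 0.16×3) = 2.32

2.32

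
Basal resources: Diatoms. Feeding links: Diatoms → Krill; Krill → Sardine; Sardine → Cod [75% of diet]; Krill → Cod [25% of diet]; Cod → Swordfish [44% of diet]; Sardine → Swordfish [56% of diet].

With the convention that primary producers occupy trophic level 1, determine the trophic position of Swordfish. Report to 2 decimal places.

Krill: 1 + 1 = 2
Sardine: 1 + 2 = 3
Cod: 1 + (0.75×3 + 0.25×2) = 3.75
Swordfish: 1 + (0.44×3.75 + 0.56×3) = 4.33

4.33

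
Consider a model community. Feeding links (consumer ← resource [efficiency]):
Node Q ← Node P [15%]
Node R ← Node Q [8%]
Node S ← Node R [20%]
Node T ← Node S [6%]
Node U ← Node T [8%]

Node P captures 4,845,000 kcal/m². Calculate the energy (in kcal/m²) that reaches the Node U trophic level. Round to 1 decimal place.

Node Q: 4845000 × 0.15 = 726750 kcal/m²
Node R: 726750 × 0.08 = 58140 kcal/m²
Node S: 58140 × 0.2 = 11628 kcal/m²
Node T: 11628 × 0.06 = 697.68 kcal/m²
Node U: 697.68 × 0.08 = 55.8144 kcal/m²

55.8 kcal/m²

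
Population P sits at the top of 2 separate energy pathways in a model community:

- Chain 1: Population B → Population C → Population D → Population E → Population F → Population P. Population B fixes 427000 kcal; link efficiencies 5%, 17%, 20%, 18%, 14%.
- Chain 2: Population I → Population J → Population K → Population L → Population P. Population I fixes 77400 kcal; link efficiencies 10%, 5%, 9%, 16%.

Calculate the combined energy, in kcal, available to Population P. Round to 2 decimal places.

23.87 kcal

Chain 1: 427000 × 0.05 × 0.17 × 0.2 × 0.18 × 0.14 = 18.29268 kcal
Chain 2: 77400 × 0.1 × 0.05 × 0.09 × 0.16 = 5.5728 kcal
Total at Population P: 18.29268 + 5.5728 = 23.86548 kcal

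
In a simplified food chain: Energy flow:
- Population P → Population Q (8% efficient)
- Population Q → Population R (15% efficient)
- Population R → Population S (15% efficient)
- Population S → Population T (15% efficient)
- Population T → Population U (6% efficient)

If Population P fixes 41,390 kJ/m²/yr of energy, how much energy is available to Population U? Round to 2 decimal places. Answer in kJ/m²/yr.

0.67 kJ/m²/yr

Population Q: 41390 × 0.08 = 3311.2 kJ/m²/yr
Population R: 3311.2 × 0.15 = 496.68 kJ/m²/yr
Population S: 496.68 × 0.15 = 74.502 kJ/m²/yr
Population T: 74.502 × 0.15 = 11.1753 kJ/m²/yr
Population U: 11.1753 × 0.06 = 0.670518 kJ/m²/yr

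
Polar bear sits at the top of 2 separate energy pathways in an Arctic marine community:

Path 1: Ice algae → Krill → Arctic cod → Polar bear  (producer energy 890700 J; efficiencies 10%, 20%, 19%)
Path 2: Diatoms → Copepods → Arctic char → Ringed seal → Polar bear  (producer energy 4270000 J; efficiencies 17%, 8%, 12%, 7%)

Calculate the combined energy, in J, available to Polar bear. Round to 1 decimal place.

3872.5 J

Path 1: 890700 × 0.1 × 0.2 × 0.19 = 3384.66 J
Path 2: 4270000 × 0.17 × 0.08 × 0.12 × 0.07 = 487.8048 J
Total at Polar bear: 3384.66 + 487.8048 = 3872.4648 J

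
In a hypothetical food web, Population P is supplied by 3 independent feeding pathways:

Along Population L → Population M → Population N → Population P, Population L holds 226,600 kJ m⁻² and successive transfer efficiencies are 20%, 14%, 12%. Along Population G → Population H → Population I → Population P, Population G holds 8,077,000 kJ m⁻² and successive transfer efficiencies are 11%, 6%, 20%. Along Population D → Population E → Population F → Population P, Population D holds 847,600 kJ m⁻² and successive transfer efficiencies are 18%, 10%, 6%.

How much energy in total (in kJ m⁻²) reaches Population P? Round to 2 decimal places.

12338.42 kJ m⁻²

Via Population L: 226600 × 0.2 × 0.14 × 0.12 = 761.376 kJ m⁻²
Via Population G: 8077000 × 0.11 × 0.06 × 0.2 = 10661.64 kJ m⁻²
Via Population D: 847600 × 0.18 × 0.1 × 0.06 = 915.408 kJ m⁻²
Total at Population P: 761.376 + 10661.64 + 915.408 = 12338.424 kJ m⁻²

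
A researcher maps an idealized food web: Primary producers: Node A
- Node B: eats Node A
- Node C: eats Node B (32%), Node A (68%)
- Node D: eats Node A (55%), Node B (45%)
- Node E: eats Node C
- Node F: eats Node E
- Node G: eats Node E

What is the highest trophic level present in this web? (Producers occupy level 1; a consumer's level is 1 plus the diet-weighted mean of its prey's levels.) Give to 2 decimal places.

4.32

Node B: 1 + 1 = 2
Node C: 1 + (0.32×2 + 0.68×1) = 2.32
Node D: 1 + (0.55×1 + 0.45×2) = 2.45
Node E: 1 + 2.32 = 3.32
Node F: 1 + 3.32 = 4.32
Node G: 1 + 3.32 = 4.32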